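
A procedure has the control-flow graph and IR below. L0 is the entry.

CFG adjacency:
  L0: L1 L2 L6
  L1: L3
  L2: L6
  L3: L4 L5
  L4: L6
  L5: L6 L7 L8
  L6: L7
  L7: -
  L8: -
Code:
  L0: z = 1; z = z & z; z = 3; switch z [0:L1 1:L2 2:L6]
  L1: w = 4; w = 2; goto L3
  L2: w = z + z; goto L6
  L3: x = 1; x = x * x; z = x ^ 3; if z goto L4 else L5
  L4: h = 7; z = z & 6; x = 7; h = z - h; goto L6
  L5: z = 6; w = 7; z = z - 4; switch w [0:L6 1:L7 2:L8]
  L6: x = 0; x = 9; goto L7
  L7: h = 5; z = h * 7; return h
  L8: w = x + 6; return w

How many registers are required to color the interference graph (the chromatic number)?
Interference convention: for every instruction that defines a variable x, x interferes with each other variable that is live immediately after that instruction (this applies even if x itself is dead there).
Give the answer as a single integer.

Answer: 3

Working:
Per-block:
  L0: def={z} ue=∅
  L1: def={w} ue=∅
  L2: def={w} ue={z}
  L3: def={x,z} ue=∅
  L4: def={h,x,z} ue={z}
  L5: def={w,z} ue=∅
  L6: def={x} ue=∅
  L7: def={h,z} ue=∅
  L8: def={w} ue={x}

Live sets:
  L0 li=∅ lo={z}
  L1 li=∅ lo=∅
  L2 li={z} lo=∅
  L3 li=∅ lo={x,z}
  L4 li={z} lo=∅
  L5 li={x} lo={x}
  L6 li=∅ lo=∅
  L7 li=∅ lo=∅
  L8 li={x} lo=∅

Interfere edges:
  h — {x,z}
  w — {x,z}
  x — {h,w,z}
  z — {h,w,x}

Colouring:
  lower bound: {h,x,z} mutually conflict ⇒ χ ≥ 3
  assign h→c2 w→c2 x→c0 z→c1 — no edge inside a register ⇒ χ ≤ 3
  χ = 3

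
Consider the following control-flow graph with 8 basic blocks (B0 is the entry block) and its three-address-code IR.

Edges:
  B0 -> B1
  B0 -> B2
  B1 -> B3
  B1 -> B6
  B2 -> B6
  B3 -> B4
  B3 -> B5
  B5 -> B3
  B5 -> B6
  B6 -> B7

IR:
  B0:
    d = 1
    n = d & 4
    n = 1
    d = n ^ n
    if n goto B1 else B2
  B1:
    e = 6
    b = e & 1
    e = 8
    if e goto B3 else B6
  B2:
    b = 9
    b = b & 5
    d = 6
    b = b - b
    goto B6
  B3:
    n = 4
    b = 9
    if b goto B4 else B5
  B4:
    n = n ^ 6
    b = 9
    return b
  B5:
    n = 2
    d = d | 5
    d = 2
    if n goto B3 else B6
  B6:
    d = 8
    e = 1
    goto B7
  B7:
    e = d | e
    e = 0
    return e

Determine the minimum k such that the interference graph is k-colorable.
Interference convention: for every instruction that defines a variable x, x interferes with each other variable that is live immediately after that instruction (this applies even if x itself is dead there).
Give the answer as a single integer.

Per-block:
  B0: {d,n} / ∅
  B1: {b,e} / ∅
  B2: {b,d} / ∅
  B3: {b,n} / ∅
  B4: {b,n} / {n}
  B5: {d,n} / {d}
  B6: {d,e} / ∅
  B7: {e} / {d,e}

Liveness:
  B0: in=∅ out={d}
  B1: in={d} out={d}
  B2: in=∅ out=∅
  B3: in={d} out={d,n}
  B4: in={n} out=∅
  B5: in={d} out={d}
  B6: in=∅ out={d,e}
  B7: in={d,e} out=∅

Interfere edges:
  b↔{d,n}
  d↔{b,e,n}
  e↔{d}
  n↔{b,d}

Chromatic number:
  {b,d,n} pairwise interfere (3-clique) ⇒ χ ≥ 3
  assign b→r1 d→r0 e→r1 n→r2 — no edge inside a register ⇒ χ ≤ 3
  χ = 3

Answer: 3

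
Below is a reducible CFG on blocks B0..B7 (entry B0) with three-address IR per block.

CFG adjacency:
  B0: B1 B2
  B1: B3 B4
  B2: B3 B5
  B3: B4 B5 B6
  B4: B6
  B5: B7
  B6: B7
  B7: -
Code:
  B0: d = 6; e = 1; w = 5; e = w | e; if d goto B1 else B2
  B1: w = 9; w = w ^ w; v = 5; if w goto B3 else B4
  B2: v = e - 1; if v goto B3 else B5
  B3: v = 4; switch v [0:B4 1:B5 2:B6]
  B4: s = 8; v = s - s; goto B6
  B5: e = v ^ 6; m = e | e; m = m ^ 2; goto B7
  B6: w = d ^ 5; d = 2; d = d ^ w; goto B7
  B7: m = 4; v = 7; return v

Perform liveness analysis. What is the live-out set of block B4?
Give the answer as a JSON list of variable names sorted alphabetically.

Answer: ["d"]

Derivation:
Per-block:
  B0 def {d,e,w} use ∅
  B1 def {v,w} use ∅
  B2 def {v} use {e}
  B3 def {v} use ∅
  B4 def {s,v} use ∅
  B5 def {e,m} use {v}
  B6 def {d,w} use {d}
  B7 def {m,v} use ∅

Backward fixpoint:
  B0: in=∅ out={d,e}
  B1: in={d} out={d}
  B2: in={d,e} out={d,v}
  B3: in={d} out={d,v}
  B4: in={d} out={d}
  B5: in={v} out=∅
  B6: in={d} out=∅
  B7: in=∅ out=∅

live-out(B4) = ["d"]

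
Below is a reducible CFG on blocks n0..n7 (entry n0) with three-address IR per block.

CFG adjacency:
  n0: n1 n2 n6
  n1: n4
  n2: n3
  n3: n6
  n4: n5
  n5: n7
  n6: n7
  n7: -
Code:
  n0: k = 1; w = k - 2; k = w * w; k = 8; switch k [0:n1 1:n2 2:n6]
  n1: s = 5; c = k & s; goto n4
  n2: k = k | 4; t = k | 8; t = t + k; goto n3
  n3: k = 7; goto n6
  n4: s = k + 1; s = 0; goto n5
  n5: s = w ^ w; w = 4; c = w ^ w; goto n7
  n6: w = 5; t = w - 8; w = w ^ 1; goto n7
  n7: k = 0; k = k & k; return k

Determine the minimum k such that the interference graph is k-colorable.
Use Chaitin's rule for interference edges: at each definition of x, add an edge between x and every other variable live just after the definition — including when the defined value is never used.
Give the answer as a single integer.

Answer: 3

Working:
Block summaries:
  n0 def {k,w} use ∅
  n1 def {c,s} use {k}
  n2 def {k,t} use {k}
  n3 def {k} use ∅
  n4 def {s} use {k}
  n5 def {c,s,w} use {w}
  n6 def {t,w} use ∅
  n7 def {k} use ∅

Liveness:
  n0: in=∅ out={k,w}
  n1: in={k,w} out={k,w}
  n2: in={k} out=∅
  n3: in=∅ out=∅
  n4: in={k,w} out={w}
  n5: in={w} out=∅
  n6: in=∅ out=∅
  n7: in=∅ out=∅

Interference:
  c: {k,w}
  k: {c,s,t,w}
  s: {k,w}
  t: {k,w}
  w: {c,k,s,t}

Colouring:
  {c,k,w} pairwise interfere (3-clique) ⇒ χ ≥ 3
  3-colouring: c0={k}  c1={w}  c2={c,s,t}
  χ = 3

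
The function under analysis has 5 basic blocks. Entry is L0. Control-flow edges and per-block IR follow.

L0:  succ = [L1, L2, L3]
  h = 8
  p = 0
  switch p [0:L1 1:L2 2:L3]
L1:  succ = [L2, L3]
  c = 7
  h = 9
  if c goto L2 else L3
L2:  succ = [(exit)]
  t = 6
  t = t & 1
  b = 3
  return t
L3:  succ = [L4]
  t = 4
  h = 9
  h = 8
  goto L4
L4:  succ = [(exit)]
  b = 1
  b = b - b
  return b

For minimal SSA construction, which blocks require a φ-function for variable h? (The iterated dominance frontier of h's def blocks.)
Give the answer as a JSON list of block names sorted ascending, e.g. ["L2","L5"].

idom tree: L1←L0 L2←L0 L3←L0 L4←L3
Join-block Dom:
  L2: preds {L0,L1}: {L0} ∩ {L0,L1} = {L0}; idom=L0
  L3: preds {L0,L1}: {L0} ∩ {L0,L1} = {L0}; idom=L0

DF derivation:
  L2←L0: walk · to L0
  L2←L1: walk L1 to L0
  L3←L0: walk · to L0
  L3←L1: walk L1 to L0
  DF(L0)=∅
  DF(L1)={L2,L3}
  DF(L2)=∅
  DF(L3)=∅
  DF(L4)=∅

φ for h: defs {L0,L1,L3}
  DF⁺ = {L2,L3}

Answer: ["L2", "L3"]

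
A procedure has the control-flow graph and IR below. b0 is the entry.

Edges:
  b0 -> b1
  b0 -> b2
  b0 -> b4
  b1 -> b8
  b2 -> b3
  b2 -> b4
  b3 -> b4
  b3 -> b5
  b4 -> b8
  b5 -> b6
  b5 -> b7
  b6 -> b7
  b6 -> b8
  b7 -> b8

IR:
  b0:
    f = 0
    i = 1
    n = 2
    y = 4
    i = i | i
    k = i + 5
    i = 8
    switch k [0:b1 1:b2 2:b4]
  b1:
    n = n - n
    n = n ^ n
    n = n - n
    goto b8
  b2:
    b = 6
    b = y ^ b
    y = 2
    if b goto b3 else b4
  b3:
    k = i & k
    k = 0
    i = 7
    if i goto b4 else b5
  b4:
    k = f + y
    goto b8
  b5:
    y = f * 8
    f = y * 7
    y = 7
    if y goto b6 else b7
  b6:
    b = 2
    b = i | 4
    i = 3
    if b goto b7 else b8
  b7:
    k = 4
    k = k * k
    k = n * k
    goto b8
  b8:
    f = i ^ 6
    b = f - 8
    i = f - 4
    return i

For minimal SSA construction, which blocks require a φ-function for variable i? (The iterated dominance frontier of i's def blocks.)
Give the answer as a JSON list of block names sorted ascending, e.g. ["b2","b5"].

idom tree: b1←b0 b2←b0 b3←b2 b4←b0 b5←b3 b6←b5 b7←b5 b8←b0
Join-block Dom:
  b4: preds {b0,b2,b3}: {b0} ∩ {b0,b2} ∩ {b0,b2,b3} = {b0}; idom=b0
  b7: preds {b5,b6}: {b0,b2,b3,b5} ∩ {b0,b2,b3,b5,b6} = {b0,b2,b3,b5}; idom=b5
  b8: preds {b1,b4,b6,b7}: {b0,b1} ∩ {b0,b4} ∩ {b0,b2,b3,b5,b6} ∩ {b0,b2,b3,b5,b7} = {b0}; idom=b0

Frontier:
  b4←b0: walk · to b0
  b4←b2: walk b2 to b0
  b4←b3: walk b3→b2 to b0
  b7←b5: walk · to b5
  b7←b6: walk b6 to b5
  b8←b1: walk b1 to b0
  b8←b4: walk b4 to b0
  b8←b6: walk b6→b5→b3→b2 to b0
  b8←b7: walk b7→b5→b3→b2 to b0
  DF(b0)=∅
  DF(b1)={b8}
  DF(b2)={b4,b8}
  DF(b3)={b4,b8}
  DF(b4)={b8}
  DF(b5)={b8}
  DF(b6)={b7,b8}
  DF(b7)={b8}
  DF(b8)=∅

φ for i: defs {b0,b3,b6,b8}
  DF⁺ = {b4,b7,b8}

Answer: ["b4", "b7", "b8"]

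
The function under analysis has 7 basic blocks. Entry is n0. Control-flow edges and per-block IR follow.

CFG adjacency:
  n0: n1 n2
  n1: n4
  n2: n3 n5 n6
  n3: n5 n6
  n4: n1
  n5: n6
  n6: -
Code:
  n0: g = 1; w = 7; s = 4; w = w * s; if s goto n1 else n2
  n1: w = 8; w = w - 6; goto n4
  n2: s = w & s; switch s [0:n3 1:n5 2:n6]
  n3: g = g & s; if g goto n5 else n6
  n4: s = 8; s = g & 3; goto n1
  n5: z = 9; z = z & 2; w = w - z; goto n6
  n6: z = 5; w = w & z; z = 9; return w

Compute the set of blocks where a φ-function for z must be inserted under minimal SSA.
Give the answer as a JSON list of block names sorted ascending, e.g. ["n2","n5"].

idom tree: n1←n0 n2←n0 n3←n2 n4←n1 n5←n2 n6←n2
Join-block Dom:
  n1: preds {n0,n4}: {n0} ∩ {n0,n1,n4} = {n0}; idom=n0
  n5: preds {n2,n3}: {n0,n2} ∩ {n0,n2,n3} = {n0,n2}; idom=n2
  n6: preds {n2,n3,n5}: {n0,n2} ∩ {n0,n2,n3} ∩ {n0,n2,n5} = {n0,n2}; idom=n2

DF derivation:
  n1←n0: walk · to n0
  n1←n4: walk n4→n1 to n0
  n5←n2: walk · to n2
  n5←n3: walk n3 to n2
  n6←n2: walk · to n2
  n6←n3: walk n3 to n2
  n6←n5: walk n5 to n2
  DF(n0)=∅
  DF(n1)={n1}
  DF(n2)=∅
  DF(n3)={n5,n6}
  DF(n4)={n1}
  DF(n5)={n6}
  DF(n6)=∅

φ for z: defs {n5,n6}
  DF⁺ = {n6}

Answer: ["n6"]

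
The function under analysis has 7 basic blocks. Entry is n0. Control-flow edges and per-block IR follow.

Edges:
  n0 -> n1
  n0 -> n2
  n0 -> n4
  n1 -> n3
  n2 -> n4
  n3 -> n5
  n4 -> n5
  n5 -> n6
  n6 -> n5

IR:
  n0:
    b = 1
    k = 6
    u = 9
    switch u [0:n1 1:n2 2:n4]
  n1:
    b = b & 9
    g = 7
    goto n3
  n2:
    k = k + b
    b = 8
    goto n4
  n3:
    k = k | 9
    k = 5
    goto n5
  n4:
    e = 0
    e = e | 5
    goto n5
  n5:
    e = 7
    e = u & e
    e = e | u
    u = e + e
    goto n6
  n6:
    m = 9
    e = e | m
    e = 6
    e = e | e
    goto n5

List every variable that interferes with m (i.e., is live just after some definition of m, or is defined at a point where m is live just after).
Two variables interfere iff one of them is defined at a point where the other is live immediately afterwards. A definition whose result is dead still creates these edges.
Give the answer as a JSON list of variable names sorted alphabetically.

def/use:
  n0: {b,k,u} / ∅
  n1: {b,g} / {b}
  n2: {b,k} / {b,k}
  n3: {k} / {k}
  n4: {e} / ∅
  n5: {e,u} / {u}
  n6: {e,m} / {e}

Backward fixpoint:
  n0 li=∅ lo={b,k,u}
  n1 li={b,k,u} lo={k,u}
  n2 li={b,k,u} lo={u}
  n3 li={k,u} lo={u}
  n4 li={u} lo={u}
  n5 li={u} lo={e,u}
  n6 li={e,u} lo={u}

Conflict graph:
  b↔{k,u}
  e↔{m,u}
  g↔{k,u}
  k↔{b,g,u}
  m↔{e,u}
  u↔{b,e,g,k,m}

N(m) = ["e", "u"]

Answer: ["e", "u"]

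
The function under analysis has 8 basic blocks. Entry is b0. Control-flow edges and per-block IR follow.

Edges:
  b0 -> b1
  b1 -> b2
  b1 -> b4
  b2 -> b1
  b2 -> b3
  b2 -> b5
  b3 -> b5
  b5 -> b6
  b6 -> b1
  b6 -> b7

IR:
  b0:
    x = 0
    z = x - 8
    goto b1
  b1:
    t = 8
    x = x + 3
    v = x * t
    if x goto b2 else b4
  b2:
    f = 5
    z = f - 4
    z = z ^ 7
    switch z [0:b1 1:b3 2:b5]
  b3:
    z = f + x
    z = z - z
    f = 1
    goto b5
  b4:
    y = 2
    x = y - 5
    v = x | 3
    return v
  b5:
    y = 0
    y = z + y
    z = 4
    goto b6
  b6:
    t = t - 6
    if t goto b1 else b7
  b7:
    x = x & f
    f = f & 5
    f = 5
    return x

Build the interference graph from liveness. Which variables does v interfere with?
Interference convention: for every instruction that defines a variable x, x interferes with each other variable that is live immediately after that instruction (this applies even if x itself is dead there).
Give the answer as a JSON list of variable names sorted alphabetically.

Answer: ["t", "x"]

Analysis:
Block summaries:
  b0: {x,z} / ∅
  b1: {t,v,x} / {x}
  b2: {f,z} / ∅
  b3: {f,z} / {f,x}
  b4: {v,x,y} / ∅
  b5: {y,z} / {z}
  b6: {t} / {t}
  b7: {f,x} / {f,x}

Backward fixpoint:
  b0: in=∅ out={x}
  b1: in={x} out={t,x}
  b2: in={t,x} out={f,t,x,z}
  b3: in={f,t,x} out={f,t,x,z}
  b4: in=∅ out=∅
  b5: in={f,t,x,z} out={f,t,x}
  b6: in={f,t,x} out={f,x}
  b7: in={f,x} out=∅

Interference:
  f: {t,x,y,z}
  t: {f,v,x,y,z}
  v: {t,x}
  x: {f,t,v,y,z}
  y: {f,t,x,z}
  z: {f,t,x,y}

N(v) = ["t", "x"]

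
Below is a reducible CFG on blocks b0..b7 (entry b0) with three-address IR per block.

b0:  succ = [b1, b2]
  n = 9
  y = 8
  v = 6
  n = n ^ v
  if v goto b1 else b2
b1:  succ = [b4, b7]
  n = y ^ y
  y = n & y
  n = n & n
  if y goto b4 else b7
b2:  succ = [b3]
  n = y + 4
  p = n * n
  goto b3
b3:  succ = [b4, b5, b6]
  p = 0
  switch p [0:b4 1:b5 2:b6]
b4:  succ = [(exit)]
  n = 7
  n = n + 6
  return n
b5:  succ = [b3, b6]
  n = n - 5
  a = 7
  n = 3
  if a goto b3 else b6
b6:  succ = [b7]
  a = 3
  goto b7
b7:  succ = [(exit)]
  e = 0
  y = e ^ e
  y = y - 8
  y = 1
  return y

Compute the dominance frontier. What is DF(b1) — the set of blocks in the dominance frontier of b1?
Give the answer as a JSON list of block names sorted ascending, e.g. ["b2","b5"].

Answer: ["b4", "b7"]

Analysis:
idom tree: b1←b0 b2←b0 b3←b2 b4←b0 b5←b3 b6←b3 b7←b0
Join-block Dom:
  b3: preds {b2,b5}: {b0,b2} ∩ {b0,b2,b3,b5} = {b0,b2}; idom=b2
  b4: preds {b1,b3}: {b0,b1} ∩ {b0,b2,b3} = {b0}; idom=b0
  b6: preds {b3,b5}: {b0,b2,b3} ∩ {b0,b2,b3,b5} = {b0,b2,b3}; idom=b3
  b7: preds {b1,b6}: {b0,b1} ∩ {b0,b2,b3,b6} = {b0}; idom=b0

DF walk-up:
  join b3 pred b2: · stop@b2
  join b3 pred b5: b5→b3 stop@b2
  join b4 pred b1: b1 stop@b0
  join b4 pred b3: b3→b2 stop@b0
  join b6 pred b3: · stop@b3
  join b6 pred b5: b5 stop@b3
  join b7 pred b1: b1 stop@b0
  join b7 pred b6: b6→b3→b2 stop@b0
  DF(b0)=∅
  DF(b1)={b4,b7}
  DF(b2)={b4,b7}
  DF(b3)={b3,b4,b7}
  DF(b4)=∅
  DF(b5)={b3,b6}
  DF(b6)={b7}
  DF(b7)=∅

DF(b1) = ["b4", "b7"]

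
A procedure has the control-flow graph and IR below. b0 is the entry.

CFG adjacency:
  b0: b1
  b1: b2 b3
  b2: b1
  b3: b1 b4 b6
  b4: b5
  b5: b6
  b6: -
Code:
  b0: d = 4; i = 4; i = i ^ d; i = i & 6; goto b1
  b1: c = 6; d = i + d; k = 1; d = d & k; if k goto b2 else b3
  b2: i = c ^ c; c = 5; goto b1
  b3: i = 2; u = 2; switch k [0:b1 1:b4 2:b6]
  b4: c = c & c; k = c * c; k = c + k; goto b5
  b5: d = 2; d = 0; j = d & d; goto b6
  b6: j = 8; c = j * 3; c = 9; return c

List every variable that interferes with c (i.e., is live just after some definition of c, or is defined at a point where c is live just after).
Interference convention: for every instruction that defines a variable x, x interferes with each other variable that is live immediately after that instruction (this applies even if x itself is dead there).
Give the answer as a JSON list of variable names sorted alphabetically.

Answer: ["d", "i", "k", "u"]

Derivation:
Block summaries:
  b0 def {d,i} use ∅
  b1 def {c,d,k} use {d,i}
  b2 def {c,i} use {c}
  b3 def {i,u} use {k}
  b4 def {c,k} use {c}
  b5 def {d,j} use ∅
  b6 def {c,j} use ∅

Backward fixpoint:
  live b0: ∅→{d,i}
  live b1: {d,i}→{c,d,k}
  live b2: {c,d}→{d,i}
  live b3: {c,d,k}→{c,d,i}
  live b4: {c}→∅
  live b5: ∅→∅
  live b6: ∅→∅

Interfere edges:
  c: {d,i,k,u}
  d: {c,i,k,u}
  i: {c,d,k,u}
  j: ∅
  k: {c,d,i,u}
  u: {c,d,i,k}

N(c) = ["d", "i", "k", "u"]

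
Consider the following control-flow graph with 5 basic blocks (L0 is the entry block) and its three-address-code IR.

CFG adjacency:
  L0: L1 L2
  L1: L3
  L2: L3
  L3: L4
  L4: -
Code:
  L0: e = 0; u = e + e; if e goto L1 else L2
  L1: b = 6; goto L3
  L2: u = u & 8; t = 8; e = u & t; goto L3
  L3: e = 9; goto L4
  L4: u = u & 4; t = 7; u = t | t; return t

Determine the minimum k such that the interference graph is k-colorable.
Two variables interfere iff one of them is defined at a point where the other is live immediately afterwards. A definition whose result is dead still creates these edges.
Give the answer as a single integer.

Block summaries:
  L0 def {e,u} use ∅
  L1 def {b} use ∅
  L2 def {e,t,u} use {u}
  L3 def {e} use ∅
  L4 def {t,u} use {u}

Liveness:
  live L0: ∅→{u}
  live L1: {u}→{u}
  live L2: {u}→{u}
  live L3: {u}→{u}
  live L4: {u}→∅

Conflict graph:
  b — {u}
  e — {u}
  t — {u}
  u — {b,e,t}

Chromatic number:
  {b,u} pairwise interfere (2-clique) ⇒ χ ≥ 2
  assign b→R1 e→R1 t→R1 u→R0 — no edge inside a register ⇒ χ ≤ 2
  χ = 2

Answer: 2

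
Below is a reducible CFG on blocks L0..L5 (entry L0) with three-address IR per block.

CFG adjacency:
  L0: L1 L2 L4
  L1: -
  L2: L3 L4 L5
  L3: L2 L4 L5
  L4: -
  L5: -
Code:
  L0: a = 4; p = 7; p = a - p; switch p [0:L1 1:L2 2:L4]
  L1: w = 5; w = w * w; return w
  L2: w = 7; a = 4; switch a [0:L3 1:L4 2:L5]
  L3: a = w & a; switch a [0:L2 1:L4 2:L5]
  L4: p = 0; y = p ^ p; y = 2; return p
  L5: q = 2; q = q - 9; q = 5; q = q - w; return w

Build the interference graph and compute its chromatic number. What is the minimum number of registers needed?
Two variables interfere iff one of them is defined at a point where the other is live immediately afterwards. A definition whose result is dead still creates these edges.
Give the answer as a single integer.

Answer: 2

Derivation:
Block summaries:
  L0: {a,p} / ∅
  L1: {w} / ∅
  L2: {a,w} / ∅
  L3: {a} / {a,w}
  L4: {p,y} / ∅
  L5: {q} / {w}

Live sets:
  L0 li=∅ lo=∅
  L1 li=∅ lo=∅
  L2 li=∅ lo={a,w}
  L3 li={a,w} lo={w}
  L4 li=∅ lo=∅
  L5 li={w} lo=∅

Interfere edges:
  a↔{p,w}
  p↔{a,y}
  q↔{w}
  w↔{a,q}
  y↔{p}

Colouring:
  clique {a,p} ⇒ need ≥ 2
  assign a→R0 p→R1 q→R0 w→R1 y→R0 — no edge inside a register ⇒ χ ≤ 2
  χ = 2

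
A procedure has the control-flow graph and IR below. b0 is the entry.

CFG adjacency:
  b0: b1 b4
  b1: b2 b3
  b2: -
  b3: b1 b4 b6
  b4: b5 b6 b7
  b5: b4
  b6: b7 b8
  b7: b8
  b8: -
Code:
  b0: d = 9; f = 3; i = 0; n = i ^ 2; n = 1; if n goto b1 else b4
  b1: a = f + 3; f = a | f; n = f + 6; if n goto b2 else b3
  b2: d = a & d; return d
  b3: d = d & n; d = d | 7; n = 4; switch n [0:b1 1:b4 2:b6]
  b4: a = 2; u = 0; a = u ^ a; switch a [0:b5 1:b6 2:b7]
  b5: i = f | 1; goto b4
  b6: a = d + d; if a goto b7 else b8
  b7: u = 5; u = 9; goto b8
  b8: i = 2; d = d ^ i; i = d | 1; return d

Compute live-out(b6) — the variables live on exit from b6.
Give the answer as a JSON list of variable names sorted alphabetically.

Answer: ["d"]

Working:
Block summaries:
  b0: def={d,f,i,n} ue=∅
  b1: def={a,f,n} ue={f}
  b2: def={d} ue={a,d}
  b3: def={d,n} ue={d,n}
  b4: def={a,u} ue=∅
  b5: def={i} ue={f}
  b6: def={a} ue={d}
  b7: def={u} ue=∅
  b8: def={d,i} ue={d}

Backward fixpoint:
  b0 li=∅ lo={d,f}
  b1 li={d,f} lo={a,d,f,n}
  b2 li={a,d} lo=∅
  b3 li={d,f,n} lo={d,f}
  b4 li={d,f} lo={d,f}
  b5 li={d,f} lo={d,f}
  b6 li={d} lo={d}
  b7 li={d} lo={d}
  b8 li={d} lo=∅

live-out(b6) = ["d"]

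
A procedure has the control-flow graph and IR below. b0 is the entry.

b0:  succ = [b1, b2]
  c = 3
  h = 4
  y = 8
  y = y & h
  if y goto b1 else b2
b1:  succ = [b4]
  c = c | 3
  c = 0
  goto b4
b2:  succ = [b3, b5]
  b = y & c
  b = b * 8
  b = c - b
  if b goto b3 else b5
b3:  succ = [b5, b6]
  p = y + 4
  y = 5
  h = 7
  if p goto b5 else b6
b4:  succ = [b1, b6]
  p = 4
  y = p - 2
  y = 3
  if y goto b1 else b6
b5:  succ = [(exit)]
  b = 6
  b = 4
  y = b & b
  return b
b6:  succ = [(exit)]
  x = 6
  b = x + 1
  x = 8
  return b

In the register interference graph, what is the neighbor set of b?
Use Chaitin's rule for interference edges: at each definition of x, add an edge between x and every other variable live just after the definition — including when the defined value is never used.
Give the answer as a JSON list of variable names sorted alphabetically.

Block summaries:
  b0: {c,h,y} / ∅
  b1: {c} / {c}
  b2: {b} / {c,y}
  b3: {h,p,y} / {y}
  b4: {p,y} / ∅
  b5: {b,y} / ∅
  b6: {b,x} / ∅

Live sets:
  b0 li=∅ lo={c,y}
  b1 li={c} lo={c}
  b2 li={c,y} lo={y}
  b3 li={y} lo=∅
  b4 li={c} lo={c}
  b5 li=∅ lo=∅
  b6 li=∅ lo=∅

Interference:
  b — {c,x,y}
  c — {b,h,p,y}
  h — {c,p,y}
  p — {c,h,y}
  x — {b}
  y — {b,c,h,p}

N(b) = ["c", "x", "y"]

Answer: ["c", "x", "y"]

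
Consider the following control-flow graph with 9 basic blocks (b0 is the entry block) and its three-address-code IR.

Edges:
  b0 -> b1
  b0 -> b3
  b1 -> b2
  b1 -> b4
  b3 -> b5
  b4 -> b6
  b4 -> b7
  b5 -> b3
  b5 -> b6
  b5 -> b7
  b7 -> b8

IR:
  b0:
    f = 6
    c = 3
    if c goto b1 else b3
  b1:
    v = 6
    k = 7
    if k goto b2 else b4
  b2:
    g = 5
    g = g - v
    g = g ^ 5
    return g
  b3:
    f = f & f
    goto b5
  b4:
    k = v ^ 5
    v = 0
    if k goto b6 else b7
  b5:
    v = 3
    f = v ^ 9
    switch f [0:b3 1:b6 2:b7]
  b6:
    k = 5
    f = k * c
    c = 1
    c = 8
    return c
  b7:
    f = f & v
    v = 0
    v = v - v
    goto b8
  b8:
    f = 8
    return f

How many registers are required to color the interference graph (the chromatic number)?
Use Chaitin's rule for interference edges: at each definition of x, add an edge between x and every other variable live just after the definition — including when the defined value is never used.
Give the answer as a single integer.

def/use:
  b0: {c,f} / ∅
  b1: {k,v} / ∅
  b2: {g} / {v}
  b3: {f} / {f}
  b4: {k,v} / {v}
  b5: {f,v} / ∅
  b6: {c,f,k} / {c}
  b7: {f,v} / {f,v}
  b8: {f} / ∅

Backward fixpoint:
  b0 li=∅ lo={c,f}
  b1 li={c,f} lo={c,f,v}
  b2 li={v} lo=∅
  b3 li={c,f} lo={c}
  b4 li={c,f,v} lo={c,f,v}
  b5 li={c} lo={c,f,v}
  b6 li={c} lo=∅
  b7 li={f,v} lo=∅
  b8 li=∅ lo=∅

Interfere edges:
  c↔{f,k,v}
  f↔{c,k,v}
  g↔{v}
  k↔{c,f,v}
  v↔{c,f,g,k}

Registers:
  {c,f,k,v} pairwise interfere (4-clique) ⇒ χ ≥ 4
  4-colouring: c0={v}  c1={c,g}  c2={f}  c3={k}
  χ = 4

Answer: 4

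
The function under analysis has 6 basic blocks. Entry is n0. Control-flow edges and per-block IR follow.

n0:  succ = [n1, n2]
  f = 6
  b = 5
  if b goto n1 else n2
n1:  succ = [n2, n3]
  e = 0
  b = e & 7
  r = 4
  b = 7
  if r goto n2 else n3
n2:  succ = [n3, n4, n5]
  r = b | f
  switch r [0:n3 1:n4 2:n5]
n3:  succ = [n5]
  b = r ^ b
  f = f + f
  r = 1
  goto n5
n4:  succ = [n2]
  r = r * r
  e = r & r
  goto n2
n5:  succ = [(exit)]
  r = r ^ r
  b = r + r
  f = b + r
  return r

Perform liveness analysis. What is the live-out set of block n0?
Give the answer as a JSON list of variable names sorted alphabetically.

Block summaries:
  n0: def={b,f} ue=∅
  n1: def={b,e,r} ue=∅
  n2: def={r} ue={b,f}
  n3: def={b,f,r} ue={b,f,r}
  n4: def={e,r} ue={r}
  n5: def={b,f,r} ue={r}

Live sets:
  n0: in=∅ out={b,f}
  n1: in={f} out={b,f,r}
  n2: in={b,f} out={b,f,r}
  n3: in={b,f,r} out={r}
  n4: in={b,f,r} out={b,f}
  n5: in={r} out=∅

live-out(n0) = ["b", "f"]

Answer: ["b", "f"]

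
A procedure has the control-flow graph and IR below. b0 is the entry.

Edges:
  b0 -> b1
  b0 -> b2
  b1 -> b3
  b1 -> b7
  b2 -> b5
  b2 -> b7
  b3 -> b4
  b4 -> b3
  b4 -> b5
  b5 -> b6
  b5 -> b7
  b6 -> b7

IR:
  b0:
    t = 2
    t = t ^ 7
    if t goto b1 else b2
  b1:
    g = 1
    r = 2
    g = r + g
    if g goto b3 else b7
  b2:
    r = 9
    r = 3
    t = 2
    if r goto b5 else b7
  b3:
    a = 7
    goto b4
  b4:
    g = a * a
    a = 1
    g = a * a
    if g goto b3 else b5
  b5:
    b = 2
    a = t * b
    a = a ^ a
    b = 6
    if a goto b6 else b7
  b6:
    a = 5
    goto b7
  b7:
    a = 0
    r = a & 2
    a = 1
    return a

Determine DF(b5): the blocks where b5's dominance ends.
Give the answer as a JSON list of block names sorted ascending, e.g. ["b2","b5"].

Answer: ["b7"]

Derivation:
idom tree: b1←b0 b2←b0 b3←b1 b4←b3 b5←b0 b6←b5 b7←b0
Join-block Dom:
  b3: preds {b1,b4}: {b0,b1} ∩ {b0,b1,b3,b4} = {b0,b1}; idom=b1
  b5: preds {b2,b4}: {b0,b2} ∩ {b0,b1,b3,b4} = {b0}; idom=b0
  b7: preds {b1,b2,b5,b6}: {b0,b1} ∩ {b0,b2} ∩ {b0,b5} ∩ {b0,b5,b6} = {b0}; idom=b0

DF derivation:
  b3←b1: walk · to b1
  b3←b4: walk b4→b3 to b1
  b5←b2: walk b2 to b0
  b5←b4: walk b4→b3→b1 to b0
  b7←b1: walk b1 to b0
  b7←b2: walk b2 to b0
  b7←b5: walk b5 to b0
  b7←b6: walk b6→b5 to b0
  DF(b0)=∅
  DF(b1)={b5,b7}
  DF(b2)={b5,b7}
  DF(b3)={b3,b5}
  DF(b4)={b3,b5}
  DF(b5)={b7}
  DF(b6)={b7}
  DF(b7)=∅

DF(b5) = ["b7"]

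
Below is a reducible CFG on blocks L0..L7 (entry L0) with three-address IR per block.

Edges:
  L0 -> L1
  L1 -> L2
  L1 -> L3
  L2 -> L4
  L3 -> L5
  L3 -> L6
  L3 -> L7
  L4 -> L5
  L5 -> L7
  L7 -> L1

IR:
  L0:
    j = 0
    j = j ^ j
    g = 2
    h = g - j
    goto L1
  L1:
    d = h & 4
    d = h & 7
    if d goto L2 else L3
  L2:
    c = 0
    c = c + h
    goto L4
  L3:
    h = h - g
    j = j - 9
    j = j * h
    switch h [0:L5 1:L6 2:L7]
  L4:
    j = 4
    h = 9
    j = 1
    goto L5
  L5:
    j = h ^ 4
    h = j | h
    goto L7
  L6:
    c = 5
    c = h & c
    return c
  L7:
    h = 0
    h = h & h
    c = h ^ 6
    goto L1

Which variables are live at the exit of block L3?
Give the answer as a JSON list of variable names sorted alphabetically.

Answer: ["g", "h", "j"]

Analysis:
Block summaries:
  L0: {g,h,j} / ∅
  L1: {d} / {h}
  L2: {c} / {h}
  L3: {h,j} / {g,h,j}
  L4: {h,j} / ∅
  L5: {h,j} / {h}
  L6: {c} / {h}
  L7: {c,h} / ∅

Backward fixpoint:
  L0: in=∅ out={g,h,j}
  L1: in={g,h,j} out={g,h,j}
  L2: in={g,h} out={g}
  L3: in={g,h,j} out={g,h,j}
  L4: in={g} out={g,h}
  L5: in={g,h} out={g,j}
  L6: in={h} out=∅
  L7: in={g,j} out={g,h,j}

live-out(L3) = ["g", "h", "j"]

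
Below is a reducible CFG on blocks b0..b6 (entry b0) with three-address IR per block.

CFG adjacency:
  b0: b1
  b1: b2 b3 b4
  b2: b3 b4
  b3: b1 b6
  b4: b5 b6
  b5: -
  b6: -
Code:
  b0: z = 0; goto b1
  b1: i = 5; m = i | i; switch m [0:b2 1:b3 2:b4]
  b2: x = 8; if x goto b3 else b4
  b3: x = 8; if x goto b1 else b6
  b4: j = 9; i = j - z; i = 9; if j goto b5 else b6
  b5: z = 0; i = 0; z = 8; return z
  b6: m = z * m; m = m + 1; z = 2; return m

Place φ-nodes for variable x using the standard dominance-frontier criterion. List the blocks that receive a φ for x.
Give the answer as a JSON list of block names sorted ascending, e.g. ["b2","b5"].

idom tree: b1←b0 b2←b1 b3←b1 b4←b1 b5←b4 b6←b1
Dom at joins:
  b1: preds {b0,b3}: {b0} ∩ {b0,b1,b3} = {b0}; idom=b0
  b3: preds {b1,b2}: {b0,b1} ∩ {b0,b1,b2} = {b0,b1}; idom=b1
  b4: preds {b1,b2}: {b0,b1} ∩ {b0,b1,b2} = {b0,b1}; idom=b1
  b6: preds {b3,b4}: {b0,b1,b3} ∩ {b0,b1,b4} = {b0,b1}; idom=b1

Frontier:
  join b1 pred b0: · stop@b0
  join b1 pred b3: b3→b1 stop@b0
  join b3 pred b1: · stop@b1
  join b3 pred b2: b2 stop@b1
  join b4 pred b1: · stop@b1
  join b4 pred b2: b2 stop@b1
  join b6 pred b3: b3 stop@b1
  join b6 pred b4: b4 stop@b1
  b0 → ∅
  b1 → {b1}
  b2 → {b3,b4}
  b3 → {b1,b6}
  b4 → {b6}
  b5 → ∅
  b6 → ∅

φ for x: defs {b2,b3}
  DF⁺ = {b1,b3,b4,b6}

Answer: ["b1", "b3", "b4", "b6"]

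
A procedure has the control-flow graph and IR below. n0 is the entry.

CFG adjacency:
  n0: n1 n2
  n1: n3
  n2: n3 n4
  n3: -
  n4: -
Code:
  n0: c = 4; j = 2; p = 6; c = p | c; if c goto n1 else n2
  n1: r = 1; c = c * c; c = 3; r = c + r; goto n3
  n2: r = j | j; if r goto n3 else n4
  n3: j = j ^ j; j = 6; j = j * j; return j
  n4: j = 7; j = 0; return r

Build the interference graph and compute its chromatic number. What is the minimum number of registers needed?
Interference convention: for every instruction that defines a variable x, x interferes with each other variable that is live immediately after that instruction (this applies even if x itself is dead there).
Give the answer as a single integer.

Per-block:
  n0 def {c,j,p} use ∅
  n1 def {c,r} use {c}
  n2 def {r} use {j}
  n3 def {j} use {j}
  n4 def {j} use {r}

Live sets:
  n0 li=∅ lo={c,j}
  n1 li={c,j} lo={j}
  n2 li={j} lo={j,r}
  n3 li={j} lo=∅
  n4 li={r} lo=∅

Interfere edges:
  c: {j,p,r}
  j: {c,p,r}
  p: {c,j}
  r: {c,j}

Registers:
  lower bound: {c,j,p} mutually conflict ⇒ χ ≥ 3
  assign c→R0 j→R1 p→R2 r→R2 — no edge inside a register ⇒ χ ≤ 3
  χ = 3

Answer: 3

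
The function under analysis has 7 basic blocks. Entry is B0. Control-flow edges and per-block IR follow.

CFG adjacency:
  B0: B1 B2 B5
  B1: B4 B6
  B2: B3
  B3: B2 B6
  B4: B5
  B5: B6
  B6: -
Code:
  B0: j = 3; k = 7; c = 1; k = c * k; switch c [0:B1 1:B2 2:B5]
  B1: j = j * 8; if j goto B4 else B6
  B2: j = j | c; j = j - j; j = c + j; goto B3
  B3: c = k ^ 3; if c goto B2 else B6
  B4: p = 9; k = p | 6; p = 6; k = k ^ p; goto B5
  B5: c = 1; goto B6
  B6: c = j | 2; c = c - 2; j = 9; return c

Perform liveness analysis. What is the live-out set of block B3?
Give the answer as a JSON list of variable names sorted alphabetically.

def/use:
  B0: {c,j,k} / ∅
  B1: {j} / {j}
  B2: {j} / {c,j}
  B3: {c} / {k}
  B4: {k,p} / ∅
  B5: {c} / ∅
  B6: {c,j} / {j}

Backward fixpoint:
  B0: in=∅ out={c,j,k}
  B1: in={j} out={j}
  B2: in={c,j,k} out={j,k}
  B3: in={j,k} out={c,j,k}
  B4: in={j} out={j}
  B5: in={j} out={j}
  B6: in={j} out=∅

live-out(B3) = ["c", "j", "k"]

Answer: ["c", "j", "k"]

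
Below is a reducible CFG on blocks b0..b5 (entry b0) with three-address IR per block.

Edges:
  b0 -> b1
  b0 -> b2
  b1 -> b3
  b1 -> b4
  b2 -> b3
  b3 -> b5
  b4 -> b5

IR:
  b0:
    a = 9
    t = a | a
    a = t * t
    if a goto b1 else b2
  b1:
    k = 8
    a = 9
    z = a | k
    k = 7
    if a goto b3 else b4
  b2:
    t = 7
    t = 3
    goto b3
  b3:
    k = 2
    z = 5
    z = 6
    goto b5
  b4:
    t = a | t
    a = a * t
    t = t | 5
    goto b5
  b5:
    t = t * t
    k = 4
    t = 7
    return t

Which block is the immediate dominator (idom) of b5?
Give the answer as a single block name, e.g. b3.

idom tree: b1←b0 b2←b0 b3←b0 b4←b1 b5←b0
Dom∩ at merges:
  b3: preds {b1,b2}: {b0,b1} ∩ {b0,b2} = {b0}; idom=b0
  b5: preds {b3,b4}: {b0,b3} ∩ {b0,b1,b4} = {b0}; idom=b0

idom(b5) = b0

Answer: b0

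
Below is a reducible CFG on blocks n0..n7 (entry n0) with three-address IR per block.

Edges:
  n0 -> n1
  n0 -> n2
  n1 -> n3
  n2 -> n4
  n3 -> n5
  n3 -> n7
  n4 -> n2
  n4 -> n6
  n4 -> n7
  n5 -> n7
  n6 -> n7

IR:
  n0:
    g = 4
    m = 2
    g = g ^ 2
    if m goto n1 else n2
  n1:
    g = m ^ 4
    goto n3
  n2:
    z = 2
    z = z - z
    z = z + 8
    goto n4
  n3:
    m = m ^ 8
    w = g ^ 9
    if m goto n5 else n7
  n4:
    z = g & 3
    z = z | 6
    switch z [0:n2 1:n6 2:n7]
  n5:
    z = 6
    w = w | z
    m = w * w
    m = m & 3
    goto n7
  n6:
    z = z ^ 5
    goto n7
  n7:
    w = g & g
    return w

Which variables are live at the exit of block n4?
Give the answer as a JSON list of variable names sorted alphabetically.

Per-block:
  n0: def={g,m} ue=∅
  n1: def={g} ue={m}
  n2: def={z} ue=∅
  n3: def={m,w} ue={g,m}
  n4: def={z} ue={g}
  n5: def={m,w,z} ue={w}
  n6: def={z} ue={z}
  n7: def={w} ue={g}

Backward fixpoint:
  live n0: ∅→{g,m}
  live n1: {m}→{g,m}
  live n2: {g}→{g}
  live n3: {g,m}→{g,w}
  live n4: {g}→{g,z}
  live n5: {g,w}→{g}
  live n6: {g,z}→{g}
  live n7: {g}→∅

live-out(n4) = ["g", "z"]

Answer: ["g", "z"]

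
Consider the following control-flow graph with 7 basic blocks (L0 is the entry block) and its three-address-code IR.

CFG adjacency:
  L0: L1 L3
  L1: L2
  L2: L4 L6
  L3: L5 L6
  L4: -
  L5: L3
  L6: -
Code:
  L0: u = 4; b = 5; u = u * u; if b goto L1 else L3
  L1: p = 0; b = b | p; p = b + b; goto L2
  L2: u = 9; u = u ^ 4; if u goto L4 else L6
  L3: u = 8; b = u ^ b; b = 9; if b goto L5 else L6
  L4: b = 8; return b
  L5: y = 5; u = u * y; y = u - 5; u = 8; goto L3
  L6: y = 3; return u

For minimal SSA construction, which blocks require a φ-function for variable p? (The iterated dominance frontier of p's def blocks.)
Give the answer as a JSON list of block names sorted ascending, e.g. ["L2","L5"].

Answer: ["L6"]

Derivation:
idom tree: L1←L0 L2←L1 L3←L0 L4←L2 L5←L3 L6←L0
Dom∩ at merges:
  L3: preds {L0,L5}: {L0} ∩ {L0,L3,L5} = {L0}; idom=L0
  L6: preds {L2,L3}: {L0,L1,L2} ∩ {L0,L3} = {L0}; idom=L0

DF derivation:
  join L3 pred L0: · stop@L0
  join L3 pred L5: L5→L3 stop@L0
  join L6 pred L2: L2→L1 stop@L0
  join L6 pred L3: L3 stop@L0
  L0 → ∅
  L1 → {L6}
  L2 → {L6}
  L3 → {L3,L6}
  L4 → ∅
  L5 → {L3}
  L6 → ∅

φ for p: defs {L1}
  DF⁺ = {L6}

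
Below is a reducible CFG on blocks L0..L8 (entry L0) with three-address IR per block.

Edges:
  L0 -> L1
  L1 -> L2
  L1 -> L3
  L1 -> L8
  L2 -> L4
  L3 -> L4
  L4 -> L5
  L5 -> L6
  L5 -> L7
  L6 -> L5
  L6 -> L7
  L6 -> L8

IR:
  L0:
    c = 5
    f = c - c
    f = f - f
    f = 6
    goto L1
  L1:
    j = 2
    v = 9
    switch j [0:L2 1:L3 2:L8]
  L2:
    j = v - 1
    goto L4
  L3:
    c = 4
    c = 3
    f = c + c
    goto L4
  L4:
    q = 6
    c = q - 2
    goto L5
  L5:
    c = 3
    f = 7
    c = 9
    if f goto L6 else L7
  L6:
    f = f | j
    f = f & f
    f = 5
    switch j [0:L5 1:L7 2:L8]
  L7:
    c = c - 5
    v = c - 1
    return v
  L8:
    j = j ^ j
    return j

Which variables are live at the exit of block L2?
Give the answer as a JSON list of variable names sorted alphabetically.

Answer: ["j"]

Derivation:
Per-block:
  L0: {c,f} / ∅
  L1: {j,v} / ∅
  L2: {j} / {v}
  L3: {c,f} / ∅
  L4: {c,q} / ∅
  L5: {c,f} / ∅
  L6: {f} / {f,j}
  L7: {c,v} / {c}
  L8: {j} / {j}

Live sets:
  live L0: ∅→∅
  live L1: ∅→{j,v}
  live L2: {v}→{j}
  live L3: {j}→{j}
  live L4: {j}→{j}
  live L5: {j}→{c,f,j}
  live L6: {c,f,j}→{c,j}
  live L7: {c}→∅
  live L8: {j}→∅

live-out(L2) = ["j"]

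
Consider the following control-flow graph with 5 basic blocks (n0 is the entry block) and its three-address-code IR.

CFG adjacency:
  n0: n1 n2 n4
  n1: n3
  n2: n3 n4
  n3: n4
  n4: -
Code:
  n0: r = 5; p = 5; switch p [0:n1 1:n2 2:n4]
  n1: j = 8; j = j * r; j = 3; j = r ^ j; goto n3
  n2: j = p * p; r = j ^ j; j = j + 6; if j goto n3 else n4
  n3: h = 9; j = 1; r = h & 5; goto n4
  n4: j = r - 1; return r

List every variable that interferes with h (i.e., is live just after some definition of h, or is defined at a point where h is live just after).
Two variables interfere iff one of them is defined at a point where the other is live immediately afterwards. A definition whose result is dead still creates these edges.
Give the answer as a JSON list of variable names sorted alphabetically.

Per-block:
  n0: {p,r} / ∅
  n1: {j} / {r}
  n2: {j,r} / {p}
  n3: {h,j,r} / ∅
  n4: {j} / {r}

Live sets:
  live n0: ∅→{p,r}
  live n1: {r}→∅
  live n2: {p}→{r}
  live n3: ∅→{r}
  live n4: {r}→∅

Conflict graph:
  h: {j}
  j: {h,r}
  p: {r}
  r: {j,p}

N(h) = ["j"]

Answer: ["j"]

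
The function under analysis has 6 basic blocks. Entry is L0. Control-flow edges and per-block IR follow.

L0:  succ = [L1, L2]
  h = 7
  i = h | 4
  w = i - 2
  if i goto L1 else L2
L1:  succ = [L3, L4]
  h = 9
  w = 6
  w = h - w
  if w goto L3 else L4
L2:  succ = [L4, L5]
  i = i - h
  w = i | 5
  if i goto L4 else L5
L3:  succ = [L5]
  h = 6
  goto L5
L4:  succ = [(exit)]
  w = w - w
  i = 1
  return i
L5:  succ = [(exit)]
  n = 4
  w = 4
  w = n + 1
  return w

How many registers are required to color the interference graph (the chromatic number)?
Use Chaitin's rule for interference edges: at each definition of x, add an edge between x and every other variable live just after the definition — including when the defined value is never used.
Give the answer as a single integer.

Block summaries:
  L0: def={h,i,w} ue=∅
  L1: def={h,w} ue=∅
  L2: def={i,w} ue={h,i}
  L3: def={h} ue=∅
  L4: def={i,w} ue={w}
  L5: def={n,w} ue=∅

Live sets:
  L0: in=∅ out={h,i}
  L1: in=∅ out={w}
  L2: in={h,i} out={w}
  L3: in=∅ out=∅
  L4: in={w} out=∅
  L5: in=∅ out=∅

Interfere edges:
  h↔{i,w}
  i↔{h,w}
  n↔{w}
  w↔{h,i,n}

Colouring:
  clique {h,i,w} ⇒ need ≥ 3
  3-colouring: R0={w}  R1={h,n}  R2={i}
  χ = 3

Answer: 3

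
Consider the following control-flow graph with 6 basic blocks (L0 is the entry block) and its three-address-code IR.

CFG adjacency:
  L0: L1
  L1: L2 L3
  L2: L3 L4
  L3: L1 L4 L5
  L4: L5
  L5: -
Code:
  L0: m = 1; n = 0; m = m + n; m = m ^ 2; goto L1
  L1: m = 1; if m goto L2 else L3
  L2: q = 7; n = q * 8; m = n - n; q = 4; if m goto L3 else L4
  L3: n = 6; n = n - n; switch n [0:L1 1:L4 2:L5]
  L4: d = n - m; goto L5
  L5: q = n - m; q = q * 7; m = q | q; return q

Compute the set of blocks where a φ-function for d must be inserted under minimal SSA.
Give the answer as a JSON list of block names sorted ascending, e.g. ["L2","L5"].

Answer: ["L5"]

Derivation:
idom tree: L1←L0 L2←L1 L3←L1 L4←L1 L5←L1
Join-block Dom:
  L1: preds {L0,L3}: {L0} ∩ {L0,L1,L3} = {L0}; idom=L0
  L3: preds {L1,L2}: {L0,L1} ∩ {L0,L1,L2} = {L0,L1}; idom=L1
  L4: preds {L2,L3}: {L0,L1,L2} ∩ {L0,L1,L3} = {L0,L1}; idom=L1
  L5: preds {L3,L4}: {L0,L1,L3} ∩ {L0,L1,L4} = {L0,L1}; idom=L1

DF walk-up:
  L1←L0: walk · to L0
  L1←L3: walk L3→L1 to L0
  L3←L1: walk · to L1
  L3←L2: walk L2 to L1
  L4←L2: walk L2 to L1
  L4←L3: walk L3 to L1
  L5←L3: walk L3 to L1
  L5←L4: walk L4 to L1
  DF(L0)=∅
  DF(L1)={L1}
  DF(L2)={L3,L4}
  DF(L3)={L1,L4,L5}
  DF(L4)={L5}
  DF(L5)=∅

φ for d: defs {L4}
  DF⁺ = {L5}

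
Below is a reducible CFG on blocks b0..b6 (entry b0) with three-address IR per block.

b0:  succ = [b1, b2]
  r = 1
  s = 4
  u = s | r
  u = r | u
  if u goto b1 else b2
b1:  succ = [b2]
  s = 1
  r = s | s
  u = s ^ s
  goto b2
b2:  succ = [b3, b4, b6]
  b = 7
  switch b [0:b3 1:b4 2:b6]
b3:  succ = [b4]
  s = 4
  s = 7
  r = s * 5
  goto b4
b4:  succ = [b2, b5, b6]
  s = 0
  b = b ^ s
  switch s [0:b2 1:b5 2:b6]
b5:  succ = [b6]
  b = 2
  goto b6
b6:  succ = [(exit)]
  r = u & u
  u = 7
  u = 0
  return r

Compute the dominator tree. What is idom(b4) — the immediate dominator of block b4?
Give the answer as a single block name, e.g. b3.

idom tree: b1←b0 b2←b0 b3←b2 b4←b2 b5←b4 b6←b2
Dom∩ at merges:
  b2: preds {b0,b1,b4}: {b0} ∩ {b0,b1} ∩ {b0,b2,b4} = {b0}; idom=b0
  b4: preds {b2,b3}: {b0,b2} ∩ {b0,b2,b3} = {b0,b2}; idom=b2
  b6: preds {b2,b4,b5}: {b0,b2} ∩ {b0,b2,b4} ∩ {b0,b2,b4,b5} = {b0,b2}; idom=b2

idom(b4) = b2

Answer: b2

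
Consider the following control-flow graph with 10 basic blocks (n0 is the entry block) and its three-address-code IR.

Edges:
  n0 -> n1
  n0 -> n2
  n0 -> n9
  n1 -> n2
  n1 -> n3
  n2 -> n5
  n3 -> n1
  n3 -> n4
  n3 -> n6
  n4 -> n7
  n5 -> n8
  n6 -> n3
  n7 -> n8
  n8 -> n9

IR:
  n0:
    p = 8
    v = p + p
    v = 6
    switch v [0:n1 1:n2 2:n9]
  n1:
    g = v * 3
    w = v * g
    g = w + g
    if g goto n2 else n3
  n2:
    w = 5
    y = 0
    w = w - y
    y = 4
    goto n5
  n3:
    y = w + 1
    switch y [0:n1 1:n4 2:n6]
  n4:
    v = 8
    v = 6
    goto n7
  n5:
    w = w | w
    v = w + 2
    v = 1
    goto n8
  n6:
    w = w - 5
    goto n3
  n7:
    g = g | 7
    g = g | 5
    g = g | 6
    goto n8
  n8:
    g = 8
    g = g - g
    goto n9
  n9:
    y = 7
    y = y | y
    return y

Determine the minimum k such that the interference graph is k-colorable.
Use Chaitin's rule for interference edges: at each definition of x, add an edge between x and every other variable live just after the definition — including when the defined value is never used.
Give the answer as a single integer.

Answer: 4

Working:
def/use:
  n0 def {p,v} use ∅
  n1 def {g,w} use {v}
  n2 def {w,y} use ∅
  n3 def {y} use {w}
  n4 def {v} use ∅
  n5 def {v,w} use {w}
  n6 def {w} use {w}
  n7 def {g} use {g}
  n8 def {g} use ∅
  n9 def {y} use ∅

Backward fixpoint:
  n0: in=∅ out={v}
  n1: in={v} out={g,v,w}
  n2: in=∅ out={w}
  n3: in={g,v,w} out={g,v,w}
  n4: in={g} out={g}
  n5: in={w} out=∅
  n6: in={g,v,w} out={g,v,w}
  n7: in={g} out=∅
  n8: in=∅ out=∅
  n9: in=∅ out=∅

Conflict graph:
  g — {v,w,y}
  p — ∅
  v — {g,w,y}
  w — {g,v,y}
  y — {g,v,w}

Chromatic number:
  lower bound: {g,v,w,y} mutually conflict ⇒ χ ≥ 4
  assign g→R0 p→R0 v→R1 w→R2 y→R3 — no edge inside a register ⇒ χ ≤ 4
  χ = 4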